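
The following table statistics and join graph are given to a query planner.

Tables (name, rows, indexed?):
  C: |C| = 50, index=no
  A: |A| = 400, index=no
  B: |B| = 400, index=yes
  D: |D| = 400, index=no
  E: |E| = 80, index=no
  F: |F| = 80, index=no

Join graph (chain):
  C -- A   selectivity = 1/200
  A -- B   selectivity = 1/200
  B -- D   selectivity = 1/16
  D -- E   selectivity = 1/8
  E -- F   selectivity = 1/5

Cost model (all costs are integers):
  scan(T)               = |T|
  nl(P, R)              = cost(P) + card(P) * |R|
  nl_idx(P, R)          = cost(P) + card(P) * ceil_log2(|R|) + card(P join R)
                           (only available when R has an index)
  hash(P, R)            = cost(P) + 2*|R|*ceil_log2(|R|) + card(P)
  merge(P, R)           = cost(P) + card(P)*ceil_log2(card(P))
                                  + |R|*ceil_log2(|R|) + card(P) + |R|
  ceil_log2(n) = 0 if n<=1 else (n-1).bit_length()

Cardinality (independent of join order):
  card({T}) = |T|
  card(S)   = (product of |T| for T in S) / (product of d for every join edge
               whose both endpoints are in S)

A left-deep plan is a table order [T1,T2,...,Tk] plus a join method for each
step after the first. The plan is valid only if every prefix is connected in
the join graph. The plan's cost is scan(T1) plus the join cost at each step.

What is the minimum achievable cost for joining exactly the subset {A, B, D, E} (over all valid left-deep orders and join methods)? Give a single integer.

33920

Selinger DP over subsets of {A,B,D,E}:
  {A}: scan cost=400, card=400
  {B}: scan cost=400, card=400
  {D}: scan cost=400, card=400
  {E}: scan cost=80, card=80
  {AB}: card=800; try (B,nl_idx)→4800, (B,hash)→8000, (A,hash)→8000, (B,merge)→8400, (A,merge)→8400, (B,nl)→160400 …(+1); best=4800 via (B,nl_idx)
  {BD}: card=10000; try (D,hash)→8000, (B,hash)→8000, (D,merge)→8400, (B,merge)→8400, (B,nl_idx)→14000, (D,nl)→160400 …(+1); best=8000 via (D,hash)
  {DE}: card=4000; try (E,hash)→1920, (D,merge)→4720, (E,merge)→5040, (D,hash)→7360, (D,nl)→32080, (E,nl)→32400; best=1920 via (E,hash)
  {ABD}: card=20000; try (D,hash)→12800, (D,merge)→17600, (A,hash)→25200, (A,merge)→162000, (D,nl)→324800, (A,nl)→4008000; best=12800 via (D,hash)
  {BDE}: card=100000; try (B,hash)→13120, (E,hash)→19120, (B,merge)→57920, (B,nl_idx)→137920, (E,merge)→158640, (E,nl)→808000 …(+1); best=13120 via (B,hash)
  {ABDE}: card=200000; try (E,hash)→33920, (A,hash)→120320, (E,merge)→333440, (E,nl)→1612800, (A,merge)→1817120, (A,nl)→40013120; best=33920 via (E,hash)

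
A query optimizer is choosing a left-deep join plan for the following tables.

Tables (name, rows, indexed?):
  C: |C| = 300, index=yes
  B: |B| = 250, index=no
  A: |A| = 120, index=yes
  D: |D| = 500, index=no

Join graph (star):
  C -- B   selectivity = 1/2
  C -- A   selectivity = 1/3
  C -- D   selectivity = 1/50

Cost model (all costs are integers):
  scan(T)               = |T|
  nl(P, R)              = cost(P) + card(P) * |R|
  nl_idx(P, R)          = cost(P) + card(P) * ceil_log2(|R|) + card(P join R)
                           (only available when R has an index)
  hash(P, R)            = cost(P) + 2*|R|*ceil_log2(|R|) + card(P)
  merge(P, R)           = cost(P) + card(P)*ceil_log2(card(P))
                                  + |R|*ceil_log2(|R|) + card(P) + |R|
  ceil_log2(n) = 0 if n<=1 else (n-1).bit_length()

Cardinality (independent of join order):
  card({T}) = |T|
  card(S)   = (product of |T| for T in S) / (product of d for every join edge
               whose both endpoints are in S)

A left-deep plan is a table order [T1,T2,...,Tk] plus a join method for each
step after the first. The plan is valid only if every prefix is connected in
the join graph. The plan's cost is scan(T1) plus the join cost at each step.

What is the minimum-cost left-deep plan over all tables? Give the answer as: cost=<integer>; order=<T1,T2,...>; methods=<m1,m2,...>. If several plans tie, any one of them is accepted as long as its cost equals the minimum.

cost=135080; order=D,C,A,B; methods=hash,hash,hash

Selinger DP (subsets sized 1..n):
  {C}: scan cost=300, card=300
  {B}: scan cost=250, card=250
  {A}: scan cost=120, card=120
  {D}: scan cost=500, card=500
  {BC}: card=37500; try (B,hash)→4600, (C,merge)→5500, (B,merge)→5550, (C,hash)→5900, (C,nl_idx)→40000, (C,nl)→75250 …(+1); best=4600 via (B,hash)
  {AC}: card=12000; try (A,hash)→2280, (C,merge)→4080, (A,merge)→4260, (C,hash)→5640, (C,nl_idx)→13200, (A,nl_idx)→14400 …(+2); best=2280 via (A,hash)
  {CD}: card=3000; try (C,hash)→6400, (C,nl_idx)→8000, (D,merge)→8300, (C,merge)→8500, (D,hash)→9600, (D,nl)→150300 …(+1); best=6400 via (C,hash)
  {ABC}: card=1500000; try (B,hash)→18280, (A,hash)→43780, (B,merge)→184530, (A,merge)→643060, (A,nl_idx)→1767100, (B,nl)→3002280 …(+1); best=18280 via (B,hash)
  {BCD}: card=375000; try (B,hash)→13400, (B,merge)→47650, (D,hash)→51100, (D,merge)→647100, (B,nl)→756400, (D,nl)→18754600; best=13400 via (B,hash)
  {ACD}: card=120000; try (A,hash)→11080, (D,hash)→23280, (A,merge)→46360, (A,nl_idx)→147400, (D,merge)→187280, (A,nl)→366400 …(+1); best=11080 via (A,hash)
  {ABCD}: card=15000000; try (B,hash)→135080, (A,hash)→390080, (D,hash)→1527280, (B,merge)→2173330, (A,merge)→7514360, (A,nl_idx)→17638400 …(+4); best=135080 via (B,hash)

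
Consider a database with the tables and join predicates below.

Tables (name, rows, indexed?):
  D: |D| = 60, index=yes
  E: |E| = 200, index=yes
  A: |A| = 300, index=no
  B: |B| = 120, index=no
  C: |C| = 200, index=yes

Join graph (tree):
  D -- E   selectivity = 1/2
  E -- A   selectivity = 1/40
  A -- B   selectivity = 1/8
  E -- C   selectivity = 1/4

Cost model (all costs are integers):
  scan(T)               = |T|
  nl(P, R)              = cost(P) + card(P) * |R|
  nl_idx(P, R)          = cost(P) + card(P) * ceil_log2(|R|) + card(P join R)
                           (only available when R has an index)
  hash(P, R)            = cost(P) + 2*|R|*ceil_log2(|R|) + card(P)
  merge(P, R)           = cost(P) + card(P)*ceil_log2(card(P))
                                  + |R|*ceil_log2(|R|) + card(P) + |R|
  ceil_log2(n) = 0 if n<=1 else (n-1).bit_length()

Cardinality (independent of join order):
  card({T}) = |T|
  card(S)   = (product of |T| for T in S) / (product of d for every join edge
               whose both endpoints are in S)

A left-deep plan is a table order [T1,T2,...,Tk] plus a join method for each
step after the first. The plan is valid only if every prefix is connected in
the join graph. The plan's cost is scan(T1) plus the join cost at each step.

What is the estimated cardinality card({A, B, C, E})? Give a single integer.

1125000

Tables in S: A(300), B(120), C(200), E(200)
Edges inside S: E-A(d=40), A-B(d=8), E-C(d=4)
numerator = 300 * 120 * 200 * 200 = 1440000000
denominator = 40 * 8 * 4 = 1280
card(S) = 1440000000 / 1280 = 1125000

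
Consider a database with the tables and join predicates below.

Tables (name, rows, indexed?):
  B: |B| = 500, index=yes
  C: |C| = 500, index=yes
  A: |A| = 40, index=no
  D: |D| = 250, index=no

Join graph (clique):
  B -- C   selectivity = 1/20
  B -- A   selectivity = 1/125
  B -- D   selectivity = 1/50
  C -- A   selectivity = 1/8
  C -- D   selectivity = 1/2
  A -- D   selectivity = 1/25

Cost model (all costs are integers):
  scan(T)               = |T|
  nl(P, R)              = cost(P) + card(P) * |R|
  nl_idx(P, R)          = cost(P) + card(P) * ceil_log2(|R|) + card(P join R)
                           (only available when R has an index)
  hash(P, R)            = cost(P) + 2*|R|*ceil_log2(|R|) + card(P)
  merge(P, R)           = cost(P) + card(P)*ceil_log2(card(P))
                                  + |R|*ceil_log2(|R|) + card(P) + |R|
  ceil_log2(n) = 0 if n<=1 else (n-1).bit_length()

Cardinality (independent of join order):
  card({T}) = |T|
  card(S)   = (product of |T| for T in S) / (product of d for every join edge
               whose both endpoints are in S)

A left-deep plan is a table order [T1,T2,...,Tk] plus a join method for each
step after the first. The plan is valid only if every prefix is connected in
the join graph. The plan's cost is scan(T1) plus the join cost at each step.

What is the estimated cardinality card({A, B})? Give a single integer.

160

Tables in S: A(40), B(500)
Edges inside S: B-A(d=125)
numerator = 40 * 500 = 20000
denominator = 125 = 125
card(S) = 20000 / 125 = 160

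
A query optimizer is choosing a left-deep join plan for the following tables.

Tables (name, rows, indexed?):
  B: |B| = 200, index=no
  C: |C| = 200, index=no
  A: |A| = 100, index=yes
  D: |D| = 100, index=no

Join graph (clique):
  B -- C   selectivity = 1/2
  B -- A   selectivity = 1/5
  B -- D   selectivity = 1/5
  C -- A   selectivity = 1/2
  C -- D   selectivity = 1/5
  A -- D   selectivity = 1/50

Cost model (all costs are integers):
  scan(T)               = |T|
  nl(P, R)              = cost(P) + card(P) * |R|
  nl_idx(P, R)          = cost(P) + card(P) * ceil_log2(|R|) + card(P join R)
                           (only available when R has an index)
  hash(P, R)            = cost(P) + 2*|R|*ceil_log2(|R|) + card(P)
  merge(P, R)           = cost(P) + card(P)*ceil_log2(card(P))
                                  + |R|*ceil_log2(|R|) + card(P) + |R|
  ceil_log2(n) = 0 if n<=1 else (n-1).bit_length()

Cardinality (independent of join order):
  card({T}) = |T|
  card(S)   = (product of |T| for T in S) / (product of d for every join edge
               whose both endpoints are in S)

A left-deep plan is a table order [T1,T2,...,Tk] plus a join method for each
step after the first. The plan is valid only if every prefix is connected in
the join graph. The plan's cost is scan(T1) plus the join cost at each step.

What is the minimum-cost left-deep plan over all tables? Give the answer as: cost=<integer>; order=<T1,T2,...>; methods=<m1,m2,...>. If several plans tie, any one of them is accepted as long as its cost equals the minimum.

cost=9200; order=D,A,B,C; methods=nl_idx,hash,hash

Selinger DP (subsets sized 1..n):
  {B}: scan cost=200, card=200
  {C}: scan cost=200, card=200
  {A}: scan cost=100, card=100
  {D}: scan cost=100, card=100
  {BC}: card=20000; try (C,hash)→3600, (B,hash)→3600, (C,merge)→3800, (B,merge)→3800, (C,nl)→40200, (B,nl)→40200; best=3600 via (C,hash)
  {AB}: card=4000; try (A,hash)→1800, (B,merge)→2700, (A,merge)→2800, (B,hash)→3400, (A,nl_idx)→5600, (B,nl)→20100 …(+1); best=1800 via (A,hash)
  {BD}: card=4000; try (D,hash)→1800, (B,merge)→2700, (D,merge)→2800, (B,hash)→3400, (B,nl)→20100, (D,nl)→20200; best=1800 via (D,hash)
  {AC}: card=10000; try (A,hash)→1800, (C,merge)→2700, (A,merge)→2800, (C,hash)→3400, (A,nl_idx)→11600, (C,nl)→20100 …(+1); best=1800 via (A,hash)
  {CD}: card=4000; try (D,hash)→1800, (C,merge)→2700, (D,merge)→2800, (C,hash)→3400, (C,nl)→20100, (D,nl)→20200; best=1800 via (D,hash)
  {AD}: card=200; try (A,nl_idx)→1000, (D,hash)→1600, (A,hash)→1600, (D,merge)→1700, (A,merge)→1700, (D,nl)→10100 …(+1); best=1000 via (A,nl_idx)
  {ABC}: card=200000; try (C,hash)→9000, (B,hash)→15000, (A,hash)→25000, (C,merge)→55600, (B,merge)→153600, (A,merge)→324400 …(+4); best=9000 via (C,hash)
  {BCD}: card=80000; try (C,hash)→9000, (B,hash)→9000, (D,hash)→25000, (C,merge)→55600, (B,merge)→55600, (D,merge)→324400 …(+3); best=9000 via (C,hash)
  {ABD}: card=1600; try (B,hash)→4400, (B,merge)→4600, (D,hash)→7200, (A,hash)→7200, (A,nl_idx)→31400, (B,nl)→41000 …(+4); best=4400 via (B,hash)
  {ACD}: card=4000; try (C,hash)→4400, (C,merge)→4600, (A,hash)→7200, (D,hash)→13200, (A,nl_idx)→33800, (C,nl)→41000 …(+4); best=4400 via (C,hash)
  {ABCD}: card=16000; try (C,hash)→9200, (B,hash)→11600, (C,merge)→25400, (B,merge)→58200, (A,hash)→90400, (D,hash)→210400 …(+7); best=9200 via (C,hash)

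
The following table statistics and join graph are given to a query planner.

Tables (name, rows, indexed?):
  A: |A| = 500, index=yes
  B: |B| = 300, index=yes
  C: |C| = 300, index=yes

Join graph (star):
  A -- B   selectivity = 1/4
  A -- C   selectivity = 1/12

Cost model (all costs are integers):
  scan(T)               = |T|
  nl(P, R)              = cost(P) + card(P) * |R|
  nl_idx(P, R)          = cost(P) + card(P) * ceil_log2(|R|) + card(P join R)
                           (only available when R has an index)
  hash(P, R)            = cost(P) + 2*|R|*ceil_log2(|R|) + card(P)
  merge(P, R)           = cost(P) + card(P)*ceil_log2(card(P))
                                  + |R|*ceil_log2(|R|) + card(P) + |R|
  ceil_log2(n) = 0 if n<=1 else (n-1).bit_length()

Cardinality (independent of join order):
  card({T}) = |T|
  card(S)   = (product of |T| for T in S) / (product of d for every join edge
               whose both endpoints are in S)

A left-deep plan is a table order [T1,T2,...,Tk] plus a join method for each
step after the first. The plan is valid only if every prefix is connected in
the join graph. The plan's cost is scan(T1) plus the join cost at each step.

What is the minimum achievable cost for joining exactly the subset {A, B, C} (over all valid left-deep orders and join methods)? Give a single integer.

24300

Selinger DP over subsets of {A,B,C}:
  {A}: scan cost=500, card=500
  {B}: scan cost=300, card=300
  {C}: scan cost=300, card=300
  {AB}: card=37500; try (B,hash)→6400, (A,merge)→8300, (B,merge)→8500, (A,hash)→9600, (A,nl_idx)→40500, (B,nl_idx)→42500 …(+2); best=6400 via (B,hash)
  {AC}: card=12500; try (C,hash)→6400, (A,merge)→8300, (C,merge)→8500, (A,hash)→9600, (A,nl_idx)→15500, (C,nl_idx)→17500 …(+2); best=6400 via (C,hash)
  {ABC}: card=937500; try (B,hash)→24300, (C,hash)→49300, (B,merge)→196900, (C,merge)→646900, (B,nl_idx)→1056400, (C,nl_idx)→1281400 …(+2); best=24300 via (B,hash)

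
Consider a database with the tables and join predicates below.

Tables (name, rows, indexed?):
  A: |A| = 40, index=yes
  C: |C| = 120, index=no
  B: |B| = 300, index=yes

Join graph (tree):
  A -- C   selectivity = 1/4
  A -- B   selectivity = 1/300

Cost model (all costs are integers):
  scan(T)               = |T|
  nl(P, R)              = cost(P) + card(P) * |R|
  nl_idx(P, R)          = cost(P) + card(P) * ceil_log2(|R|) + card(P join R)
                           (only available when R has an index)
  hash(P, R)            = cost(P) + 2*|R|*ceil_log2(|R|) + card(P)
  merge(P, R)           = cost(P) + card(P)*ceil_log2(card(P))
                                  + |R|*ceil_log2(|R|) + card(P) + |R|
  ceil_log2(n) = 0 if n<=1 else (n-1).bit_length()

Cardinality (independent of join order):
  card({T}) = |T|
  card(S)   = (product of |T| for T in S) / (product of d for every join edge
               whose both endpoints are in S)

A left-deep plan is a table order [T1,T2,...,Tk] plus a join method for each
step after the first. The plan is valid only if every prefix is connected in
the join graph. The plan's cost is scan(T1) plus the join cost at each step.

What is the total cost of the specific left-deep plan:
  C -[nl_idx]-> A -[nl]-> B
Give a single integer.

362040

step 1: scan C: cost=120, card=120
step 2: join A via nl_idx
    card(P join A) = 120*40/(4) = 1200
    cost = 120 + 120*6 + 1200 = 2040
step 3: join B via nl
    card(P join B) = 1200*300/(300) = 1200
    cost = 2040 + 1200*300 = 362040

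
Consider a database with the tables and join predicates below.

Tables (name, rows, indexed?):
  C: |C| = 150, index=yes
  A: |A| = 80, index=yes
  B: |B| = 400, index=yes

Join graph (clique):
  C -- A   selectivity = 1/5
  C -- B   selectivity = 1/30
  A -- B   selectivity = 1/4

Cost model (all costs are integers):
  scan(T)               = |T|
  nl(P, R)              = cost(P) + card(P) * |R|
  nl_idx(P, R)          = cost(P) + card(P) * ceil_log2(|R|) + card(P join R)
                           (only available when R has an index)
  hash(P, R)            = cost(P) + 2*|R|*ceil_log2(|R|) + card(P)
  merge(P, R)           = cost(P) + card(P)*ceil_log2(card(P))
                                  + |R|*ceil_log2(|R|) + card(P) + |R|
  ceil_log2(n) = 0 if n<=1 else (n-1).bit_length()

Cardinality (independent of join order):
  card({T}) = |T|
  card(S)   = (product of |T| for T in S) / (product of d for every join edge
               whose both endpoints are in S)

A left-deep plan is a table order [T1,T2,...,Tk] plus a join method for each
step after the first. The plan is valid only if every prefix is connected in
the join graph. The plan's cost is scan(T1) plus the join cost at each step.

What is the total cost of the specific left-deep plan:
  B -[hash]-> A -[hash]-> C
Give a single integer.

step 1: scan B: cost=400, card=400
step 2: join A via hash
    card(P join A) = 400*80/(4) = 8000
    cost = 400 + 2*80*7 + 400 = 1920
step 3: join C via hash
    card(P join C) = 8000*150/(5*30) = 8000
    cost = 1920 + 2*150*8 + 8000 = 12320

12320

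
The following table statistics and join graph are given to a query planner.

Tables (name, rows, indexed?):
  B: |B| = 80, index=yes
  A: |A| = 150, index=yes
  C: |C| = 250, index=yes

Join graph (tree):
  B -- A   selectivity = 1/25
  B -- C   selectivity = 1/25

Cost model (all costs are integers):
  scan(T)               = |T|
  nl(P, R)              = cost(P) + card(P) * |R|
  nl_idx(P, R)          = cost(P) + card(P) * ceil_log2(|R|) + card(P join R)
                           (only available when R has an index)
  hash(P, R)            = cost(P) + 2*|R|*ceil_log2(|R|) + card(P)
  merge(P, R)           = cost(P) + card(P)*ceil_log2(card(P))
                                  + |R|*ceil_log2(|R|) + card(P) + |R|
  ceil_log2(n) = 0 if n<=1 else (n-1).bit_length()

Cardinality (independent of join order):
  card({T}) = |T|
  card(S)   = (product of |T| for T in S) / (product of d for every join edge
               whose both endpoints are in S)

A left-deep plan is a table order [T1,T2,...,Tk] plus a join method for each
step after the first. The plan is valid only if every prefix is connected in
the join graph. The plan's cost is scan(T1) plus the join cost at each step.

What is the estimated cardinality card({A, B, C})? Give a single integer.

Tables in S: A(150), B(80), C(250)
Edges inside S: B-A(d=25), B-C(d=25)
numerator = 150 * 80 * 250 = 3000000
denominator = 25 * 25 = 625
card(S) = 3000000 / 625 = 4800

4800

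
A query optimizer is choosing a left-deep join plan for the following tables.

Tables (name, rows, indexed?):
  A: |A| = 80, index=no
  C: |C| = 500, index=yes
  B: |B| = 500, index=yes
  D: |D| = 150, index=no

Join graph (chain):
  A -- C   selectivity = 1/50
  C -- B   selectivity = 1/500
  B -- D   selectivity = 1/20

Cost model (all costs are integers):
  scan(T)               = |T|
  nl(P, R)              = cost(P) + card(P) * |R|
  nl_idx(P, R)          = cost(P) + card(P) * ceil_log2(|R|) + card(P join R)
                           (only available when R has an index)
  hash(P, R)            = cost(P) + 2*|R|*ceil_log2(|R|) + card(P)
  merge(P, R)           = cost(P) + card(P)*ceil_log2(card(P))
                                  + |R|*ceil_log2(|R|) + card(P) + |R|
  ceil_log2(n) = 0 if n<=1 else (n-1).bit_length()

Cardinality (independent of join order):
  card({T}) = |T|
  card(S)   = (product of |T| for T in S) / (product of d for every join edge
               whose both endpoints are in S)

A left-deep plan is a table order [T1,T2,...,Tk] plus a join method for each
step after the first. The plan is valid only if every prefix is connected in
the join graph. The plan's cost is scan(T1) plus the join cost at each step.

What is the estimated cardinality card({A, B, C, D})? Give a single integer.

6000

Tables in S: A(80), B(500), C(500), D(150)
Edges inside S: A-C(d=50), C-B(d=500), B-D(d=20)
numerator = 80 * 500 * 500 * 150 = 3000000000
denominator = 50 * 500 * 20 = 500000
card(S) = 3000000000 / 500000 = 6000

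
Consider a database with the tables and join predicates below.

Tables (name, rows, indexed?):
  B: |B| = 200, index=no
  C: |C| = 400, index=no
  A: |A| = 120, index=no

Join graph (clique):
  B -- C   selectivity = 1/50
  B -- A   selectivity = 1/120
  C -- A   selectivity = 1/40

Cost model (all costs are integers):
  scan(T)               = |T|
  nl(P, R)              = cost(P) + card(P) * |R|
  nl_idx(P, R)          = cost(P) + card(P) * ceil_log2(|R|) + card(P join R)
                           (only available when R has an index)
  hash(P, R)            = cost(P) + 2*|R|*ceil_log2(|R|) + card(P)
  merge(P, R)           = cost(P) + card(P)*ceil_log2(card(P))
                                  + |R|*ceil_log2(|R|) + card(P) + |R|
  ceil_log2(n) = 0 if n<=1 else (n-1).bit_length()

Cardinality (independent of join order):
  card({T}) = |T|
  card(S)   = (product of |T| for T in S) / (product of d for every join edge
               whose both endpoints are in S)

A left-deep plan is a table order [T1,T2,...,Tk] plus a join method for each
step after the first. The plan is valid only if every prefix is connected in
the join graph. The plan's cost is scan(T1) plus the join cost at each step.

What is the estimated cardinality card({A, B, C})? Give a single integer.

40

Tables in S: A(120), B(200), C(400)
Edges inside S: B-C(d=50), B-A(d=120), C-A(d=40)
numerator = 120 * 200 * 400 = 9600000
denominator = 50 * 120 * 40 = 240000
card(S) = 9600000 / 240000 = 40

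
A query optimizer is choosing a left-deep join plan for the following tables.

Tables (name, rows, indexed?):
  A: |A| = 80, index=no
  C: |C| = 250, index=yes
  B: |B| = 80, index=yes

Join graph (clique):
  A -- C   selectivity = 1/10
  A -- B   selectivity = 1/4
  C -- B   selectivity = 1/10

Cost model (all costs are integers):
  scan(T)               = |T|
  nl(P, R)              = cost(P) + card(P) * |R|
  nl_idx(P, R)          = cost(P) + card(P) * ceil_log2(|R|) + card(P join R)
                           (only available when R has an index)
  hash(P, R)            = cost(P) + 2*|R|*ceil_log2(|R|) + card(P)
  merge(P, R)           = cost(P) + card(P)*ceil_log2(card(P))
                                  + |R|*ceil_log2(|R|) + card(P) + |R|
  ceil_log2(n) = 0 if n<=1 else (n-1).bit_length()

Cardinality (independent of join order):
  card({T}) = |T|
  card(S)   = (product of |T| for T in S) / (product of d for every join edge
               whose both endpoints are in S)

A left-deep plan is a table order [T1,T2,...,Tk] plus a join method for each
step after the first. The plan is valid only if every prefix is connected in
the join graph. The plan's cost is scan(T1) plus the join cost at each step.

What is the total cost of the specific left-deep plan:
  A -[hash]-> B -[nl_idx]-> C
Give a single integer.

step 1: scan A: cost=80, card=80
step 2: join B via hash
    card(P join B) = 80*80/(4) = 1600
    cost = 80 + 2*80*7 + 80 = 1280
step 3: join C via nl_idx
    card(P join C) = 1600*250/(10*10) = 4000
    cost = 1280 + 1600*8 + 4000 = 18080

18080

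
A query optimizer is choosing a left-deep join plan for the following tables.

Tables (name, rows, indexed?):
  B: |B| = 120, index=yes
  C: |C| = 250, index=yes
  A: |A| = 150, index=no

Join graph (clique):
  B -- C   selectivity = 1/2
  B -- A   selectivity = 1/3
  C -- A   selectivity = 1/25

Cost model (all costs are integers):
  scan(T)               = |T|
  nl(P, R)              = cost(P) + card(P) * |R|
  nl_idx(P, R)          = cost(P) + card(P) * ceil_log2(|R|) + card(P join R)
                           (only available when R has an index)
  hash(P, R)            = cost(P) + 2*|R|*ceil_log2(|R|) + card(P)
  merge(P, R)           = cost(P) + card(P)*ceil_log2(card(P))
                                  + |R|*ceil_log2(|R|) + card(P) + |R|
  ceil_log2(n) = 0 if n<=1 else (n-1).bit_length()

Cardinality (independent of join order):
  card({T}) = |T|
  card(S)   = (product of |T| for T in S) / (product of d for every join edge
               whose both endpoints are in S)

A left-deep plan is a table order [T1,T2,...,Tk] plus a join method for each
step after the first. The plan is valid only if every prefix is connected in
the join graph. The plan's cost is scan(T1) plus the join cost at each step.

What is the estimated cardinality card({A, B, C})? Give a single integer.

Tables in S: A(150), B(120), C(250)
Edges inside S: B-C(d=2), B-A(d=3), C-A(d=25)
numerator = 150 * 120 * 250 = 4500000
denominator = 2 * 3 * 25 = 150
card(S) = 4500000 / 150 = 30000

30000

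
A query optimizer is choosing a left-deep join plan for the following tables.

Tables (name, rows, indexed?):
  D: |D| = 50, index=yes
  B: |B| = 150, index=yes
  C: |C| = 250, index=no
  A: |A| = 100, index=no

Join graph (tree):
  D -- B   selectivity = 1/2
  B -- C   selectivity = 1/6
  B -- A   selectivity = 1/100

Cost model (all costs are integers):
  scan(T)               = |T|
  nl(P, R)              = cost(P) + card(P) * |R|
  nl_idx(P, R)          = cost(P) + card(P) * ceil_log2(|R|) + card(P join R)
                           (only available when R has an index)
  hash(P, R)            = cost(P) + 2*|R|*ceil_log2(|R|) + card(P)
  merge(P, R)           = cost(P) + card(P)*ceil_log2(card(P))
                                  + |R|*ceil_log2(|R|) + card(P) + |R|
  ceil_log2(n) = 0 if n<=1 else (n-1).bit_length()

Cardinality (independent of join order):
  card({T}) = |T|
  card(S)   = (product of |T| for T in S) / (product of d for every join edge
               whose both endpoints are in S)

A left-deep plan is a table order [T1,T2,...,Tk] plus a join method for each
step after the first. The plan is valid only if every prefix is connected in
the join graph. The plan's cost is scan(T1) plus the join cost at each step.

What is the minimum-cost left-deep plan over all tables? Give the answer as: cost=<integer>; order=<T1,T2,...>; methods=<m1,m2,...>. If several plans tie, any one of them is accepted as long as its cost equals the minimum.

cost=9550; order=A,B,D,C; methods=nl_idx,hash,hash

Selinger DP (subsets sized 1..n):
  {D}: scan cost=50, card=50
  {B}: scan cost=150, card=150
  {C}: scan cost=250, card=250
  {A}: scan cost=100, card=100
  {BD}: card=3750; try (D,hash)→900, (B,merge)→1750, (D,merge)→1850, (B,hash)→2500, (B,nl_idx)→4200, (D,nl_idx)→4800 …(+2); best=900 via (D,hash)
  {BC}: card=6250; try (B,hash)→2900, (C,merge)→3750, (B,merge)→3850, (C,hash)→4300, (B,nl_idx)→8500, (C,nl)→37650 …(+1); best=2900 via (B,hash)
  {AB}: card=150; try (B,nl_idx)→1050, (A,hash)→1700, (B,merge)→2250, (A,merge)→2300, (B,hash)→2600, (B,nl)→15100 …(+1); best=1050 via (B,nl_idx)
  {BCD}: card=156250; try (C,hash)→8650, (D,hash)→9750, (C,merge)→51900, (D,merge)→90750, (D,nl_idx)→196650, (D,nl)→315400 …(+1); best=8650 via (C,hash)
  {ABD}: card=3750; try (D,hash)→1800, (D,merge)→2750, (D,nl_idx)→5700, (A,hash)→6050, (D,nl)→8550, (A,merge)→50450 …(+1); best=1800 via (D,hash)
  {ABC}: card=6250; try (C,merge)→4650, (C,hash)→5200, (A,hash)→10550, (C,nl)→38550, (A,merge)→91200, (A,nl)→627900; best=4650 via (C,merge)
  {ABCD}: card=156250; try (C,hash)→9550, (D,hash)→11500, (C,merge)→52800, (D,merge)→92500, (A,hash)→166300, (D,nl_idx)→198400 …(+4); best=9550 via (C,hash)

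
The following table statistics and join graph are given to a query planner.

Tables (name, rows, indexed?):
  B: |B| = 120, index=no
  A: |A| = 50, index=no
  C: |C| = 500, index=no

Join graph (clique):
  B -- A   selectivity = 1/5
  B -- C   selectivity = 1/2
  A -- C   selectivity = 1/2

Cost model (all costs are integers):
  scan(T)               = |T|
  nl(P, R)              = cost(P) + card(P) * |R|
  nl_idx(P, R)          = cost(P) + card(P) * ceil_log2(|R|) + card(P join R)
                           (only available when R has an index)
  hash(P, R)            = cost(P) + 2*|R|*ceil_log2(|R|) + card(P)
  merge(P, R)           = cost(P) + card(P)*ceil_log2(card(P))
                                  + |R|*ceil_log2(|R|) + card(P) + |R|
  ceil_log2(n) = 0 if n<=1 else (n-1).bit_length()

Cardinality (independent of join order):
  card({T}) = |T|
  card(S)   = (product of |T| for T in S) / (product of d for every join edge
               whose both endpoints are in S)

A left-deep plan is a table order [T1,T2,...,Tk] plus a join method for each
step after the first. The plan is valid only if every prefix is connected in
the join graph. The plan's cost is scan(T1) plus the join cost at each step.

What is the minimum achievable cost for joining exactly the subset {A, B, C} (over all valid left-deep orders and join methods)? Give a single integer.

Selinger DP over subsets of {A,B,C}:
  {B}: scan cost=120, card=120
  {A}: scan cost=50, card=50
  {C}: scan cost=500, card=500
  {AB}: card=1200; try (A,hash)→840, (B,merge)→1360, (A,merge)→1430, (B,hash)→1780, (B,nl)→6050, (A,nl)→6120; best=840 via (A,hash)
  {BC}: card=30000; try (B,hash)→2680, (C,merge)→6080, (B,merge)→6460, (C,hash)→9240, (C,nl)→60120, (B,nl)→60500; best=2680 via (B,hash)
  {AC}: card=12500; try (A,hash)→1600, (C,merge)→5400, (A,merge)→5850, (C,hash)→9100, (C,nl)→25050, (A,nl)→25500; best=1600 via (A,hash)
  {ABC}: card=150000; try (C,hash)→11040, (B,hash)→15780, (C,merge)→20240, (A,hash)→33280, (B,merge)→190060, (A,merge)→483030 …(+3); best=11040 via (C,hash)

11040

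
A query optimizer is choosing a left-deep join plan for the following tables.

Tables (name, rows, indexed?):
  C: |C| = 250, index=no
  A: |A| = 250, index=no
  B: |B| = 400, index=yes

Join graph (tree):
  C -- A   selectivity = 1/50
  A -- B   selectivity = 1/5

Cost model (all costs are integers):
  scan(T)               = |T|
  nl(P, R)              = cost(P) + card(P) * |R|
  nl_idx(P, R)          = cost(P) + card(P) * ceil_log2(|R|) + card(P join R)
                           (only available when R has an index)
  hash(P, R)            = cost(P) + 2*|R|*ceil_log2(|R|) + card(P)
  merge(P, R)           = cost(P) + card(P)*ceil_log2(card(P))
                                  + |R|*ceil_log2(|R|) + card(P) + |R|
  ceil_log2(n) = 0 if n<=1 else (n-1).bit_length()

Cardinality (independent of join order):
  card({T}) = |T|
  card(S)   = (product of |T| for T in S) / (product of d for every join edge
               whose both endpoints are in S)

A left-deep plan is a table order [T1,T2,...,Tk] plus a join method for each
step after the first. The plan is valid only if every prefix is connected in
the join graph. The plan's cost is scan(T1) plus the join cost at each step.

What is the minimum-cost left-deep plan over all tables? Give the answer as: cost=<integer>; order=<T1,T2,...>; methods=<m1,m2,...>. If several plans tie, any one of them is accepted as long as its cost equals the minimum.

cost=12950; order=A,C,B; methods=hash,hash

Selinger DP (subsets sized 1..n):
  {C}: scan cost=250, card=250
  {A}: scan cost=250, card=250
  {B}: scan cost=400, card=400
  {AC}: card=1250; try (C,hash)→4500, (A,hash)→4500, (C,merge)→4750, (A,merge)→4750, (C,nl)→62750, (A,nl)→62750; best=4500 via (C,hash)
  {AB}: card=20000; try (A,hash)→4800, (B,merge)→6500, (A,merge)→6650, (B,hash)→7700, (B,nl_idx)→22500, (B,nl)→100250 …(+1); best=4800 via (A,hash)
  {ABC}: card=100000; try (B,hash)→12950, (B,merge)→23500, (C,hash)→28800, (B,nl_idx)→115750, (C,merge)→327050, (B,nl)→504500 …(+1); best=12950 via (B,hash)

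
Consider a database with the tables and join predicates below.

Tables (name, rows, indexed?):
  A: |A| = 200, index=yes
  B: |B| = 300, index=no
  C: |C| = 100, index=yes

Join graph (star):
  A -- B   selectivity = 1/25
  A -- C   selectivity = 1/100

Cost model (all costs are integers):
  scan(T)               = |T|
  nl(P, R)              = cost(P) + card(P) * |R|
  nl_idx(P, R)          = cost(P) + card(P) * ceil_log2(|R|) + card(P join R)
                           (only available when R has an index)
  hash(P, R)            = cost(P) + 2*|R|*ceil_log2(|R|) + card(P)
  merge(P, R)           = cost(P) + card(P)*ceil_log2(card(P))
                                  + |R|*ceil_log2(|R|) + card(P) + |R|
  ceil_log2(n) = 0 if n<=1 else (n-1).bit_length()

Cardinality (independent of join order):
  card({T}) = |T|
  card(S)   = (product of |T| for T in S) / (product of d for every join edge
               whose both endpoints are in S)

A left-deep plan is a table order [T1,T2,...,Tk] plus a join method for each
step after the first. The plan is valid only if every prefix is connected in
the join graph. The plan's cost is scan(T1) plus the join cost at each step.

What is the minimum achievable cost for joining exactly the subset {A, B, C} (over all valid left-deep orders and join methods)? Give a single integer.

5900

Selinger DP over subsets of {A,B,C}:
  {A}: scan cost=200, card=200
  {B}: scan cost=300, card=300
  {C}: scan cost=100, card=100
  {AB}: card=2400; try (A,hash)→3800, (B,merge)→5000, (A,merge)→5100, (A,nl_idx)→5100, (B,hash)→5800, (B,nl)→60200 …(+1); best=3800 via (A,hash)
  {AC}: card=200; try (A,nl_idx)→1100, (C,hash)→1800, (C,nl_idx)→1800, (A,merge)→2700, (C,merge)→2800, (A,hash)→3400 …(+2); best=1100 via (A,nl_idx)
  {ABC}: card=2400; try (B,merge)→5900, (B,hash)→6700, (C,hash)→7600, (C,nl_idx)→23000, (C,merge)→35800, (B,nl)→61100 …(+1); best=5900 via (B,merge)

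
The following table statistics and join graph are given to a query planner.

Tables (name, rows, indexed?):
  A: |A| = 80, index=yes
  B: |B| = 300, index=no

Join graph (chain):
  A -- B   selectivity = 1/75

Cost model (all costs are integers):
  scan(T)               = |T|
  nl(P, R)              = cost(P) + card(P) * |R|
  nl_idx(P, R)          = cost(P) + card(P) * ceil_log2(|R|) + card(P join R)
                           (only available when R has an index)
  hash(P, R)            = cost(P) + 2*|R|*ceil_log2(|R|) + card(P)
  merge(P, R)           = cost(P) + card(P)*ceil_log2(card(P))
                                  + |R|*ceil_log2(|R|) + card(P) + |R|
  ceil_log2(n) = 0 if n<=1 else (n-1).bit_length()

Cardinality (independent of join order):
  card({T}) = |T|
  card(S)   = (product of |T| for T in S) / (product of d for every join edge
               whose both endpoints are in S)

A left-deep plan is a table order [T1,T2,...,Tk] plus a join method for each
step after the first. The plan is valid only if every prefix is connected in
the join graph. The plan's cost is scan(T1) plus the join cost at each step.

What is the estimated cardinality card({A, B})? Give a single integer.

Tables in S: A(80), B(300)
Edges inside S: A-B(d=75)
numerator = 80 * 300 = 24000
denominator = 75 = 75
card(S) = 24000 / 75 = 320

320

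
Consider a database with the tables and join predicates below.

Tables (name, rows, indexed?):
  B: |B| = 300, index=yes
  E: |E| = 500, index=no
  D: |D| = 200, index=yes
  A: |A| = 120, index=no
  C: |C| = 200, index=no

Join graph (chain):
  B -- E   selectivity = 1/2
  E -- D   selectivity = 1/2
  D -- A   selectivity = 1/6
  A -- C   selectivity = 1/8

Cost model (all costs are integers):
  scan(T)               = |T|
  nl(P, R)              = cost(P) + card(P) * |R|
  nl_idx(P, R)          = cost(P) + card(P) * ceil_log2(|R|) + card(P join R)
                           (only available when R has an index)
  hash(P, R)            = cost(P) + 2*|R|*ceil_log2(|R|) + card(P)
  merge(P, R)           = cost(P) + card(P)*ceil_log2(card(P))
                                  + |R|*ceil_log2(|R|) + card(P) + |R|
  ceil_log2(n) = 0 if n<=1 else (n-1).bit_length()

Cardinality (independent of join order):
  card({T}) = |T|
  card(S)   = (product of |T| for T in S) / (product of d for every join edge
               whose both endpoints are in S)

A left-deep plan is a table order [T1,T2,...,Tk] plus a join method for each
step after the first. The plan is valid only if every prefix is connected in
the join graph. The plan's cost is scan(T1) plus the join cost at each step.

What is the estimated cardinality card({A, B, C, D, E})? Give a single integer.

Tables in S: A(120), B(300), C(200), D(200), E(500)
Edges inside S: B-E(d=2), E-D(d=2), D-A(d=6), A-C(d=8)
numerator = 120 * 300 * 200 * 200 * 500 = 720000000000
denominator = 2 * 2 * 6 * 8 = 192
card(S) = 720000000000 / 192 = 3750000000

3750000000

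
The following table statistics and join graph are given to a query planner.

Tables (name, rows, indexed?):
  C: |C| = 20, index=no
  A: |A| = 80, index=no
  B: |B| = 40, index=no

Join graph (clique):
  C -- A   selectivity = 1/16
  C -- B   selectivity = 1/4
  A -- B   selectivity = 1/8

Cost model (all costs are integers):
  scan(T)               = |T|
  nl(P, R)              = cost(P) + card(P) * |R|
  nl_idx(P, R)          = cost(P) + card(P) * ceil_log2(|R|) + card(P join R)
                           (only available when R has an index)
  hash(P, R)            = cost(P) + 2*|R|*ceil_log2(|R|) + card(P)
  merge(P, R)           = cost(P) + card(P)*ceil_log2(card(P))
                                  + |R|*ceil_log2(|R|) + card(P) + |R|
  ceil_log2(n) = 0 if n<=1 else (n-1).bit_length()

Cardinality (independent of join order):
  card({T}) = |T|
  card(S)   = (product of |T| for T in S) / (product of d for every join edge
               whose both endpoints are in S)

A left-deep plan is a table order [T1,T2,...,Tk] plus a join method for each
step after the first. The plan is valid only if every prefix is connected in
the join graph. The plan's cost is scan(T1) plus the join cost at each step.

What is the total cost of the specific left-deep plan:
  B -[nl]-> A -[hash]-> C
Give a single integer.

3840

step 1: scan B: cost=40, card=40
step 2: join A via nl
    card(P join A) = 40*80/(8) = 400
    cost = 40 + 40*80 = 3240
step 3: join C via hash
    card(P join C) = 400*20/(16*4) = 125
    cost = 3240 + 2*20*5 + 400 = 3840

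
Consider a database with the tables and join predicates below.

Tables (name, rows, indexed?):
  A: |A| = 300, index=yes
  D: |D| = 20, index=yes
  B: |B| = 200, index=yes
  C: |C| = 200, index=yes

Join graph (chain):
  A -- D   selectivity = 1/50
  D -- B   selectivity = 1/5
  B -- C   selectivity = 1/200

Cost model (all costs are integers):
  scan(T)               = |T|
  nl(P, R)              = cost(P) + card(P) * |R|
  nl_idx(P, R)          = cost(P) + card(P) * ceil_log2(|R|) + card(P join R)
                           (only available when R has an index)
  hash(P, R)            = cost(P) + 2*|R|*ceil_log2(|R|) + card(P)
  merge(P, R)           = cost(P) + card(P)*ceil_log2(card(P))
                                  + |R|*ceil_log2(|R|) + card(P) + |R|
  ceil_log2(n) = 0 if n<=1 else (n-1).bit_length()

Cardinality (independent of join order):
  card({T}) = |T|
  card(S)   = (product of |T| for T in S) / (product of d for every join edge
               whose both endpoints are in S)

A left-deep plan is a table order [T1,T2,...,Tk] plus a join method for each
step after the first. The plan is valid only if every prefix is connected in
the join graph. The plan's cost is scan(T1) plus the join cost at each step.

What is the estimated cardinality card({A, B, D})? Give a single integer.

Tables in S: A(300), B(200), D(20)
Edges inside S: A-D(d=50), D-B(d=5)
numerator = 300 * 200 * 20 = 1200000
denominator = 50 * 5 = 250
card(S) = 1200000 / 250 = 4800

4800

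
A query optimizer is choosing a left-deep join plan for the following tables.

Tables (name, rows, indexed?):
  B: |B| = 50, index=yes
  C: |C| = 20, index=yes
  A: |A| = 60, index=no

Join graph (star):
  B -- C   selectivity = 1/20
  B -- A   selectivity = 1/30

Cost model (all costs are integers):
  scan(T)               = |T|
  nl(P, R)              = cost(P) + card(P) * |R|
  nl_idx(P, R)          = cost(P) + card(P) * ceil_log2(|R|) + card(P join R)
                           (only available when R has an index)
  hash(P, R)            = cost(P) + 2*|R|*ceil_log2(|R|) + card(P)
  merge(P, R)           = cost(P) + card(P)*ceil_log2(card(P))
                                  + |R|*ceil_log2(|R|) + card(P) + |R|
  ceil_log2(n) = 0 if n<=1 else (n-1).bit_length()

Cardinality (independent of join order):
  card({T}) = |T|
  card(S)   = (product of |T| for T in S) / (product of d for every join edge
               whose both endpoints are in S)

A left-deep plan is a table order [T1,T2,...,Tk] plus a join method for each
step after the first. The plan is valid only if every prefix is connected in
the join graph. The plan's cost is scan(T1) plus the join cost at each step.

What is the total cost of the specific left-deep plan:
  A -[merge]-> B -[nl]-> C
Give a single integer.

step 1: scan A: cost=60, card=60
step 2: join B via merge
    card(P join B) = 60*50/(30) = 100
    cost = 60 + 60*6 + 50*6 + 60 + 50 = 830
step 3: join C via nl
    card(P join C) = 100*20/(20) = 100
    cost = 830 + 100*20 = 2830

2830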